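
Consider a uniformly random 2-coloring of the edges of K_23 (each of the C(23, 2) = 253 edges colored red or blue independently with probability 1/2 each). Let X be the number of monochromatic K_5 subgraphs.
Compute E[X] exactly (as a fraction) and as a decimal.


Let X = Σ_S X_S over the C(23, 5) = 33649 subsets S of size 5, where X_S = 1 if the K_5 on S is monochromatic.
For a fixed S, the K_5 on S has C(5, 2) = 10 edges. P[all 10 edges red] = (1/2)^10, and likewise for blue, so P[monochromatic] = 2·(1/2)^10 = 2^{1 − 10} = 1/512.
Summing: E[X] = C(23, 5) · 2^{1 − 10} = 33649 · 1/512 = 33649/512.
Numerically: E[X] ≈ 65.72070.

E[X] = C(23,5)·2^(1−C(5,2)) = 33649/512 ≈ 65.72070.


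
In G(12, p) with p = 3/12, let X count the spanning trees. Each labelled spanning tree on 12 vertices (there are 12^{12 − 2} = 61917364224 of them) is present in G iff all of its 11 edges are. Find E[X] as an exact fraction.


K_12 has 12^{12 − 2} = 61917364224 labelled spanning trees.
For each such spanning tree H, let X_H = 1 if all 11 edges of H are present in G. Then P[X_H = 1] = p^{11} = (1/4)^{11} = 1/4194304.
By linearity of expectation: E[X] = Σ_H E[X_H] = 61917364224 · p^{11} = 61917364224 · 1/4194304 = 59049/4.
Numerically: E[X] ≈ 1.476e+04.

E[X] = 61917364224 · (1/4)^{11} = 59049/4 ≈ 1.476e+04.


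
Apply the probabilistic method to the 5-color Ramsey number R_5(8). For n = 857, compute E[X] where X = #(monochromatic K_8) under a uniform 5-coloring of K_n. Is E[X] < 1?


E[X] = C(857, 8) · 5^{1 − 28} = 6983854138365964575 · 5^{−27} = 6983854138365964575/7450580596923828125.
As a reduced fraction: E[X] = 279354165534638583/298023223876953125 ≈ 0.93736.
Is E[X] < 1? YES.
Since E[X] < 1, there exists a 5-coloring of K_{857} with no monochromatic K_8; hence R_5(8) > 857.

E[X] = 279354165534638583/298023223876953125 ≈ 0.93736; E[X] < 1, so R_5(8) > 857.


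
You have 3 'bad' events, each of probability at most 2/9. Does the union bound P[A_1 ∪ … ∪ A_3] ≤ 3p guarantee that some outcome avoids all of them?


Union bound: P[∪_{i=1}^{3} A_i] ≤ Σ_i P[A_i] ≤ 3·p = 3·(2/9) = 2/3.
Numerically: 2/3 ≈ 0.6667.
Is 2/3 < 1? YES.
Since P[∪ A_i] ≤ 2/3 < 1, the complement has P[∩ A_i^c] ≥ 1 − 2/3 = 1/3 > 0, so some outcome avoids every A_i.

3·p = 2/3 ≈ 0.6667; existence CERTIFIED by the union bound.


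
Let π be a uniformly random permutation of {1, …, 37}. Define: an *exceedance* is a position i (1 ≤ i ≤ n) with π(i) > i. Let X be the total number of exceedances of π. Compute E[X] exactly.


Write X = Σ_{i=1}^{37} X_i, where X_i = 1_{π(i) > i}.
For each fixed i, π(i) is uniform over {1, …, 37} (marginal of a uniform permutation), so P[π(i) > i] = (n − i)/n. Summing: Σ_{i=1}^{37} (n − i)/n = (0 + 1 + … + 36)/37 = 37(37 − 1)/(2·37) = (37 − 1)/2.
Hence E[X] = Σ_{i=1}^{37} (37 − i)/37 = 18 ≈ 18.000.

E[X] = 18 = 18.000.


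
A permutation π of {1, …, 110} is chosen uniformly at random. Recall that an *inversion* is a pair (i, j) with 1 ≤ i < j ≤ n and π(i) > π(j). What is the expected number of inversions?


Write X = Σ X_I over the C(110, 2) = 5995 pairs i < j, with X_I the indicator of one inversion.
There are 5995 indicators.
For each fixed pair i < j, the values π(i) and π(j) are two distinct elements of {1, …, 110} in uniformly random order; by symmetry P[π(i) > π(j)] = 1/2.
By linearity: E[X] = 5995 · (1/2) = C(110, 2) · (1/2) = 5995/2 = 5995/2 ≈ 2997.50000.

E[X] = 5995/2 = 2997.50000.


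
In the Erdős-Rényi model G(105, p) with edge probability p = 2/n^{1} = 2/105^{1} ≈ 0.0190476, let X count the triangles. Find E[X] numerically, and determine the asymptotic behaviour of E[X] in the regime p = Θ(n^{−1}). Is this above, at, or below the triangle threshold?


Number of potential triangles: C(105, 3) = 187460.
Each occurs with probability p³ ≈ (0.0190476)³ ≈ 6.91070079e-06.
By linearity: E[X] = C(105, 3)·p³ ≈ 187460 · 6.91070079e-06 ≈ 1.295480.
Here α = 1, so p = 2/n is exactly at the triangle threshold p ~ 1/n. Asymptotically E[X] → c³/6 = 2³/6 = 4/3 ≈ 1.333333, a bounded constant. In this regime the triangle count is asymptotically Poisson(c³/6).

E[X] ≈ 1.295480; in regime p = Θ(1/n^{1}) E[X] stays bounded (at the triangle threshold p ~ 1/n).


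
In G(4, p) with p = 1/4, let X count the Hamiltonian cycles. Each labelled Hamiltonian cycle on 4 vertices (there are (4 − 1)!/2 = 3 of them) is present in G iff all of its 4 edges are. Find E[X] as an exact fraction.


K_4 has (4 − 1)!/2 = 3 labelled Hamiltonian cycles.
For each such Hamiltonian cycle H, let X_H = 1 if all 4 edges of H are present in G. Then P[X_H = 1] = p^{4} = (1/4)^{4} = 1/256.
By linearity: E[X] = Σ_H E[X_H] = 3 · p^{4} = 3 · 1/256 = 3/256.
Numerically: E[X] ≈ 0.0117188.

E[X] = 3 · (1/4)^{4} = 3/256 ≈ 0.0117188.


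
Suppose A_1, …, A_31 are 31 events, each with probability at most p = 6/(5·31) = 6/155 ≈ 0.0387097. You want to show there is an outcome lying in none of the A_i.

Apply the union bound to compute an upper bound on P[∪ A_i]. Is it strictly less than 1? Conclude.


Union bound: P[∪_{i=1}^{31} A_i] ≤ Σ_i P[A_i] ≤ 31·p = 31·(6/155) = 6/5.
Numerically: 6/5 ≈ 1.2000000.
Is 6/5 < 1? NO.
Since the bound 6/5 is ≥ 1, the union bound is uninformative here; it does NOT by itself certify existence.

31·p = 6/5 ≈ 1.2000000; existence NOT certified by the union bound.


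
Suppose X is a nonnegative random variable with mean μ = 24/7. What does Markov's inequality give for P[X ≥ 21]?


μ = E[X] = 24/7, a = 21.
Markov: P[X ≥ 21] ≤ μ/a = (24/7)/21 = 8/49.
Numerically: ≈ 0.163265.
(Since a = 21 > μ = 3.428571, the bound 8/49 is < 1 and informative.)

P[X ≥ 21] ≤ 8/49 ≈ 0.163265.


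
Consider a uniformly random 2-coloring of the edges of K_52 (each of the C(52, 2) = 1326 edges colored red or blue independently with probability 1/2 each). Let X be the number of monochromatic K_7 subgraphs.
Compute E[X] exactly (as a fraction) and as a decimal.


Let X = Σ_S X_S over the C(52, 7) = 133784560 subsets S of size 7, where X_S = 1 if the K_7 on S is monochromatic.
For a fixed S, the K_7 on S has C(7, 2) = 21 edges. P[all 21 edges red] = (1/2)^21, and likewise for blue, so P[monochromatic] = 2·(1/2)^21 = 2^{1 − 21} = 1/1048576.
Summing: E[X] = C(52, 7) · 2^{1 − 21} = 133784560 · 1/1048576 = 8361535/65536.
Numerically: E[X] ≈ 127.5869.

E[X] = C(52,7)·2^(1−C(7,2)) = 8361535/65536 ≈ 127.5869.


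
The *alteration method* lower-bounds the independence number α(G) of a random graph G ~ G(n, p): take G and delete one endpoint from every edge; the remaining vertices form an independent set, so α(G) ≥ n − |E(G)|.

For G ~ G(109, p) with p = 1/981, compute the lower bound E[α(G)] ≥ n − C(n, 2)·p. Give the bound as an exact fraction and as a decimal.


E[|E(G)|] = C(109, 2)·p = 5886 · (1/981) = 6.
E[α(G)] ≥ n − E[|E(G)|] = 109 − 6 = 103.
Numerically: ≈ 103.000.
(This is only a lower bound; the true E[α(G)] may be larger.)

E[α(G)] ≥ 103 ≈ 103.000.


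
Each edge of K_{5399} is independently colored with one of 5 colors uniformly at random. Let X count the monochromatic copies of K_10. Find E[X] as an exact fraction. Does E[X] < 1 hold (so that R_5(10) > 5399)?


E[X] = C(5399, 10) · 5^{1 − 45} = 5751065658334180080797359164706 · 5^{−44} = 5751065658334180080797359164706/5684341886080801486968994140625.
As a reduced fraction: E[X] = 5751065658334180080797359164706/5684341886080801486968994140625 ≈ 1.01174.
Is E[X] < 1? NO.
Since E[X] ≥ 1, the first-moment bound is inconclusive at n = 5399; it does NOT by itself certify R_5(10) > 5399.

E[X] = 5751065658334180080797359164706/5684341886080801486968994140625 ≈ 1.01174; E[X] ≥ 1; first-moment method inconclusive here.


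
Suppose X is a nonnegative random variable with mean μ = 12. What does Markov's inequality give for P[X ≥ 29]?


μ = E[X] = 12, a = 29.
Markov: P[X ≥ 29] ≤ μ/a = (12)/29 = 12/29.
Numerically: ≈ 0.4138.
(Since a = 29 > μ = 12.0000, the bound 12/29 is < 1 and informative.)

P[X ≥ 29] ≤ 12/29 ≈ 0.4138.


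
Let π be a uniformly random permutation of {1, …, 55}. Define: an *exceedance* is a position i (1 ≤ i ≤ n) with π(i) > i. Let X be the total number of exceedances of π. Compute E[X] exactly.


Write X = Σ_{i=1}^{55} X_i, where X_i = 1_{π(i) > i}.
For each fixed i, π(i) is uniform over {1, …, 55} (marginal of a uniform permutation), so P[π(i) > i] = (n − i)/n. Summing: Σ_{i=1}^{55} (n − i)/n = (0 + 1 + … + 54)/55 = 55(55 − 1)/(2·55) = (55 − 1)/2.
Hence E[X] = Σ_{i=1}^{55} (55 − i)/55 = 27 ≈ 27.000.

E[X] = 27 = 27.000.


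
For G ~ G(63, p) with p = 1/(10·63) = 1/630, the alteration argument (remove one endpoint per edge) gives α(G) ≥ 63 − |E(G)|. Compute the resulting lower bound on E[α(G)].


E[|E(G)|] = C(63, 2)·p = 1953 · (1/630) = 31/10.
E[α(G)] ≥ n − E[|E(G)|] = 63 − 31/10 = 599/10.
Numerically: ≈ 59.90000.
(This is only a lower bound; the true E[α(G)] may be larger.)

E[α(G)] ≥ 599/10 ≈ 59.90000.


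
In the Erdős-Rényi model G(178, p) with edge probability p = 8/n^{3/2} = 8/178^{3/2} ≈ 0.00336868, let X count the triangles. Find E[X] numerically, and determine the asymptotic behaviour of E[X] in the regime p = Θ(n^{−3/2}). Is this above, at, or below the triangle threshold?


Number of potential triangles: C(178, 3) = 924176.
Each occurs with probability p³ ≈ (0.00336868)³ ≈ 3.82278568e-08.
By linearity: E[X] = C(178, 3)·p³ ≈ 924176 · 3.82278568e-08 ≈ 0.035329.
Since α = 3/2 > 1, p = c/n^{3/2} = o(1/n) is below the triangle threshold p ~ 1/n. Asymptotically E[X] ~ (c³/6)·n^{3(1−α)} = (8³/6)·n^{-1.5} → 0, so by Markov's inequality G has no triangles w.h.p.

E[X] ≈ 0.035329; in regime p = Θ(1/n^{3/2}) E[X] tends to 0 (below the triangle threshold p ~ 1/n).


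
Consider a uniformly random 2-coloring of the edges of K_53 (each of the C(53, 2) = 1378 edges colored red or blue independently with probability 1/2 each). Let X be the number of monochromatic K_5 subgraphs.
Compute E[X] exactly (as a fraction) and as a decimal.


Let X = Σ_S X_S over the C(53, 5) = 2869685 subsets S of size 5, where X_S = 1 if the K_5 on S is monochromatic.
For a fixed S, the K_5 on S has C(5, 2) = 10 edges. P[all 10 edges red] = (1/2)^10, and likewise for blue, so P[monochromatic] = 2·(1/2)^10 = 2^{1 − 10} = 1/512.
By linearity: E[X] = C(53, 5) · 2^{1 − 10} = 2869685 · 1/512 = 2869685/512.
Numerically: E[X] ≈ 5604.85352.

E[X] = C(53,5)·2^(1−C(5,2)) = 2869685/512 ≈ 5604.85352.


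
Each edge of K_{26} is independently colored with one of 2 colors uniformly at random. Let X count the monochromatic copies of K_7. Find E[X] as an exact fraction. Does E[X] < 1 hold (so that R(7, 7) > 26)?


E[X] = C(26, 7) · 2^{1 − 21} = 657800 · 2^{−20} = 657800/1048576.
As a reduced fraction: E[X] = 82225/131072 ≈ 0.6273.
Is E[X] < 1? YES.
Since E[X] < 1, there exists a 2-coloring of K_{26} with no monochromatic K_7; hence R(7, 7) > 26.

E[X] = 82225/131072 ≈ 0.6273; E[X] < 1, so R(7, 7) > 26.


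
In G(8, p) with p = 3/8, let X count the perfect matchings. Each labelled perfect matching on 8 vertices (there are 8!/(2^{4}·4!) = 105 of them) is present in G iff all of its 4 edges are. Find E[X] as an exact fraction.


K_8 has 8!/(2^{4}·4!) = 105 labelled perfect matchings.
For each such perfect matching H, let X_H = 1 if all 4 edges of H are present in G. Then P[X_H = 1] = p^{4} = (3/8)^{4} = 81/4096.
Summing the indicators: E[X] = Σ_H E[X_H] = 105 · p^{4} = 105 · 81/4096 = 8505/4096.
Numerically: E[X] ≈ 2.08.

E[X] = 105 · (3/8)^{4} = 8505/4096 ≈ 2.08.


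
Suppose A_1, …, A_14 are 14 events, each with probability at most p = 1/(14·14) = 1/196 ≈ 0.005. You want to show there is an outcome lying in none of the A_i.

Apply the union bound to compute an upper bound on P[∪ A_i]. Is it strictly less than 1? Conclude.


Union bound: P[∪_{i=1}^{14} A_i] ≤ Σ_i P[A_i] ≤ 14·p = 14·(1/196) = 1/14.
Numerically: 1/14 ≈ 0.071.
Is 1/14 < 1? YES.
Since P[∪ A_i] ≤ 1/14 < 1, the complement has P[∩ A_i^c] ≥ 1 − 1/14 = 13/14 > 0, so some outcome avoids every A_i.

14·p = 1/14 ≈ 0.071; existence CERTIFIED by the union bound.


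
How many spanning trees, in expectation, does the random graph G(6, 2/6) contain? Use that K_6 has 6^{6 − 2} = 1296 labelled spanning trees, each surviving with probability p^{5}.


K_6 has 6^{6 − 2} = 1296 labelled spanning trees.
For each such spanning tree H, let X_H = 1 if all 5 edges of H are present in G. Then P[X_H = 1] = p^{5} = (1/3)^{5} = 1/243.
Summing the indicators: E[X] = Σ_H E[X_H] = 1296 · p^{5} = 1296 · 1/243 = 16/3.
Numerically: E[X] ≈ 5.3333.

E[X] = 1296 · (1/3)^{5} = 16/3 ≈ 5.3333.


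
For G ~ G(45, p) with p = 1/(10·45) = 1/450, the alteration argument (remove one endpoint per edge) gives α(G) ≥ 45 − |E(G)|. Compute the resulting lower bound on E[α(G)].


E[|E(G)|] = C(45, 2)·p = 990 · (1/450) = 11/5.
E[α(G)] ≥ n − E[|E(G)|] = 45 − 11/5 = 214/5.
Numerically: ≈ 42.800.
(This is only a lower bound; the true E[α(G)] may be larger.)

E[α(G)] ≥ 214/5 ≈ 42.800.


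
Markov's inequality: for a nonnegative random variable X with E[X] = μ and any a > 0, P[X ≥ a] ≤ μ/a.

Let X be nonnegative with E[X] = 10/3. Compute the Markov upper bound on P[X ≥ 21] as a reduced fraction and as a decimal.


μ = E[X] = 10/3, a = 21.
Markov: P[X ≥ 21] ≤ μ/a = (10/3)/21 = 10/63.
Numerically: ≈ 0.158730.
(Since a = 21 > μ = 3.333333, the bound 10/63 is < 1 and informative.)

P[X ≥ 21] ≤ 10/63 ≈ 0.158730.


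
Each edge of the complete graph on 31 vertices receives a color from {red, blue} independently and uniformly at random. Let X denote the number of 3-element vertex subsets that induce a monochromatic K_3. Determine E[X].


Let X = Σ_S X_S over the C(31, 3) = 4495 subsets S of size 3, where X_S = 1 if the K_3 on S is monochromatic.
For a fixed S, the K_3 on S has C(3, 2) = 3 edges. P[all 3 edges red] = (1/2)^3, and likewise for blue, so P[monochromatic] = 2·(1/2)^3 = 2^{1 − 3} = 1/4.
By linearity: E[X] = C(31, 3) · 2^{1 − 3} = 4495 · 1/4 = 4495/4.
Numerically: E[X] ≈ 1123.750000.

E[X] = C(31,3)·2^(1−C(3,2)) = 4495/4 ≈ 1123.750000.


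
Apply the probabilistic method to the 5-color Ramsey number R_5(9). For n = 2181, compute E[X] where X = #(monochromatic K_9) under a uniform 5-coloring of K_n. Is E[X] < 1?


E[X] = C(2181, 9) · 5^{1 − 36} = 3026635205263909847920400 · 5^{−35} = 3026635205263909847920400/2910383045673370361328125.
As a reduced fraction: E[X] = 121065408210556393916816/116415321826934814453125 ≈ 1.040.
Is E[X] < 1? NO.
Since E[X] ≥ 1, the first-moment bound is inconclusive at n = 2181; it does NOT by itself certify R_5(9) > 2181.

E[X] = 121065408210556393916816/116415321826934814453125 ≈ 1.040; E[X] ≥ 1; first-moment method inconclusive here.


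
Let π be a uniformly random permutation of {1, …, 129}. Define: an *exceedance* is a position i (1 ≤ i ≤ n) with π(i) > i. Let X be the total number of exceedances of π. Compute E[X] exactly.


Write X = Σ_{i=1}^{129} X_i, where X_i = 1_{π(i) > i}.
For each fixed i, π(i) is uniform over {1, …, 129} (marginal of a uniform permutation), so P[π(i) > i] = (n − i)/n. Summing: Σ_{i=1}^{129} (n − i)/n = (0 + 1 + … + 128)/129 = 129(129 − 1)/(2·129) = (129 − 1)/2.
Hence E[X] = Σ_{i=1}^{129} (129 − i)/129 = 64 ≈ 64.000000.

E[X] = 64 = 64.000000.


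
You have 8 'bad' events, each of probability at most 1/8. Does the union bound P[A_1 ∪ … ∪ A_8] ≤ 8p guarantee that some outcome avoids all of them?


Union bound: P[∪_{i=1}^{8} A_i] ≤ Σ_i P[A_i] ≤ 8·p = 8·(1/8) = 1.
Numerically: 1 ≈ 1.0000000.
Is 1 < 1? NO.
Since the bound 1 is ≥ 1, the union bound is uninformative here; it does NOT by itself certify existence.

8·p = 1 ≈ 1.0000000; existence NOT certified by the union bound.


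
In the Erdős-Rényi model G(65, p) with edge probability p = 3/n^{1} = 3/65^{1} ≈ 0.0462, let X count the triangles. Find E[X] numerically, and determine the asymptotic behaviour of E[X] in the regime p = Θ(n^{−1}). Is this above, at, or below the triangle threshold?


Number of potential triangles: C(65, 3) = 43680.
Each occurs with probability p³ ≈ (0.0462)³ ≈ 9.83159e-05.
By linearity: E[X] = C(65, 3)·p³ ≈ 43680 · 9.83159e-05 ≈ 4.294.
Here α = 1, so p = 3/n is exactly at the triangle threshold p ~ 1/n. Asymptotically E[X] → c³/6 = 3³/6 = 9/2 ≈ 4.500, a bounded constant. In this regime the triangle count is asymptotically Poisson(c³/6).

E[X] ≈ 4.294; in regime p = Θ(1/n^{1}) E[X] stays bounded (at the triangle threshold p ~ 1/n).


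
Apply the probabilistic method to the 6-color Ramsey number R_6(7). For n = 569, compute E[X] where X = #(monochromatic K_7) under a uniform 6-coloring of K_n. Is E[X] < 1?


E[X] = C(569, 7) · 6^{1 − 21} = 3692032389858348 · 6^{−20} = 3692032389858348/3656158440062976.
As a reduced fraction: E[X] = 34185485091281/33853318889472 ≈ 1.009812.
Is E[X] < 1? NO.
Since E[X] ≥ 1, the first-moment bound is inconclusive at n = 569; it does NOT by itself certify R_6(7) > 569.

E[X] = 34185485091281/33853318889472 ≈ 1.009812; E[X] ≥ 1; first-moment method inconclusive here.


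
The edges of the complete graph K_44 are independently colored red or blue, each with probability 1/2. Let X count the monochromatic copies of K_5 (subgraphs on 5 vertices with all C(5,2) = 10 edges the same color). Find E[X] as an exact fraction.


Let X = Σ_S X_S over the C(44, 5) = 1086008 subsets S of size 5, where X_S = 1 if the K_5 on S is monochromatic.
For a fixed S, the K_5 on S has C(5, 2) = 10 edges. P[all 10 edges red] = (1/2)^10, and likewise for blue, so P[monochromatic] = 2·(1/2)^10 = 2^{1 − 10} = 1/512.
Summing: E[X] = C(44, 5) · 2^{1 − 10} = 1086008 · 1/512 = 135751/64.
Numerically: E[X] ≈ 2121.1094.

E[X] = C(44,5)·2^(1−C(5,2)) = 135751/64 ≈ 2121.1094.


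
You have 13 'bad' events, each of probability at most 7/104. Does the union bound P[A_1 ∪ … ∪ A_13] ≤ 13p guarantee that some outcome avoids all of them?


Union bound: P[∪_{i=1}^{13} A_i] ≤ Σ_i P[A_i] ≤ 13·p = 13·(7/104) = 7/8.
Numerically: 7/8 ≈ 0.875000.
Is 7/8 < 1? YES.
Since P[∪ A_i] ≤ 7/8 < 1, the complement has P[∩ A_i^c] ≥ 1 − 7/8 = 1/8 > 0, so some outcome avoids every A_i.

13·p = 7/8 ≈ 0.875000; existence CERTIFIED by the union bound.


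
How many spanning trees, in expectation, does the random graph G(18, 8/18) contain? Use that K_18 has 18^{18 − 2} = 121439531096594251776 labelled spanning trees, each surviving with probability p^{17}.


K_18 has 18^{18 − 2} = 121439531096594251776 labelled spanning trees.
For each such spanning tree H, let X_H = 1 if all 17 edges of H are present in G. Then P[X_H = 1] = p^{17} = (4/9)^{17} = 17179869184/16677181699666569.
Summing the indicators: E[X] = Σ_H E[X_H] = 121439531096594251776 · p^{17} = 121439531096594251776 · 17179869184/16677181699666569 = 1125899906842624/9.
Numerically: E[X] ≈ 1.251e+14.

E[X] = 121439531096594251776 · (4/9)^{17} = 1125899906842624/9 ≈ 1.251e+14.


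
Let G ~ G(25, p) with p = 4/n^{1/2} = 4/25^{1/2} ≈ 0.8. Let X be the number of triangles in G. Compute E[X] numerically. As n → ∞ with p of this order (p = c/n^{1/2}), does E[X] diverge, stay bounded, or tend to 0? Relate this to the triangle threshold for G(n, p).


Number of potential triangles: C(25, 3) = 2300.
Each occurs with probability p³ ≈ (0.8)³ ≈ 5.12000e-01.
By linearity: E[X] = C(25, 3)·p³ ≈ 2300 · 5.12000e-01 ≈ 1177.600.
Since α = 1/2 < 1, p = c/n^{1/2} ≫ 1/n is above the triangle threshold p ~ 1/n. Asymptotically E[X] ~ (c³/6)·n^{3(1−α)} = (4³/6)·n^{1.5} → ∞; triangles are abundant w.h.p.

E[X] ≈ 1177.600; in regime p = Θ(1/n^{1/2}) E[X] diverges (above the triangle threshold p ~ 1/n).


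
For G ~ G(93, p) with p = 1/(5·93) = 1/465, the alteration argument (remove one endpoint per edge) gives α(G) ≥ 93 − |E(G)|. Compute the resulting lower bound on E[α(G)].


E[|E(G)|] = C(93, 2)·p = 4278 · (1/465) = 46/5.
E[α(G)] ≥ n − E[|E(G)|] = 93 − 46/5 = 419/5.
Numerically: ≈ 83.800000.
(This is only a lower bound; the true E[α(G)] may be larger.)

E[α(G)] ≥ 419/5 ≈ 83.800000.


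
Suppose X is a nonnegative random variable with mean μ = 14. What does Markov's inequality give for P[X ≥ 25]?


μ = E[X] = 14, a = 25.
Markov: P[X ≥ 25] ≤ μ/a = (14)/25 = 14/25.
Numerically: ≈ 0.560000.
(Since a = 25 > μ = 14.000000, the bound 14/25 is < 1 and informative.)

P[X ≥ 25] ≤ 14/25 ≈ 0.560000.


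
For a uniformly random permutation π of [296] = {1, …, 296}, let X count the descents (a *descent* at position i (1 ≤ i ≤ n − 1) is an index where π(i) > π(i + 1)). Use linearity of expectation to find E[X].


Write X = Σ X_I over i = 1, …, 295, with X_I the indicator of one descent.
There are 295 indicators.
For each fixed i, the pair (π(i), π(i+1)) is a uniformly random ordered pair of distinct values from {1, …, 296}; by symmetry P[π(i) > π(i+1)] = 1/2.
By linearity: E[X] = 295 · (1/2) = (296 − 1) · (1/2) = 295/2 ≈ 147.5000.

E[X] = 295/2 = 147.5000.


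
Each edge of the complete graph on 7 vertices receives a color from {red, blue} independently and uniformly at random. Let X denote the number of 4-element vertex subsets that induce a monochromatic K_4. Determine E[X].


Let X = Σ_S X_S over the C(7, 4) = 35 subsets S of size 4, where X_S = 1 if the K_4 on S is monochromatic.
For a fixed S, the K_4 on S has C(4, 2) = 6 edges. P[all 6 edges red] = (1/2)^6, and likewise for blue, so P[monochromatic] = 2·(1/2)^6 = 2^{1 − 6} = 1/32.
By linearity: E[X] = C(7, 4) · 2^{1 − 6} = 35 · 1/32 = 35/32.
Numerically: E[X] ≈ 1.0938.

E[X] = C(7,4)·2^(1−C(4,2)) = 35/32 ≈ 1.0938.


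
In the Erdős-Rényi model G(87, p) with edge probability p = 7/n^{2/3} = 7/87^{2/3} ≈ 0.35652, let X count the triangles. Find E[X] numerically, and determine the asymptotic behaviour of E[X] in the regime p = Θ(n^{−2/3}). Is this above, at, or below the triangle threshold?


Number of potential triangles: C(87, 3) = 105995.
Each occurs with probability p³ ≈ (0.35652)³ ≈ 4.5316422e-02.
By linearity: E[X] = C(87, 3)·p³ ≈ 105995 · 4.5316422e-02 ≈ 4803.31418.
Since α = 2/3 < 1, p = c/n^{2/3} ≫ 1/n is above the triangle threshold p ~ 1/n. Asymptotically E[X] ~ (c³/6)·n^{3(1−α)} = (7³/6)·n^{1} → ∞; triangles are abundant w.h.p.

E[X] ≈ 4803.31418; in regime p = Θ(1/n^{2/3}) E[X] diverges (above the triangle threshold p ~ 1/n).


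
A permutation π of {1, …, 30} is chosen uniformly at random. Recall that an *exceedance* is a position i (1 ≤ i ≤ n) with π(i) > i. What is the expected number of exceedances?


Write X = Σ_{i=1}^{30} X_i, where X_i = 1_{π(i) > i}.
For each fixed i, π(i) is uniform over {1, …, 30} (marginal of a uniform permutation), so P[π(i) > i] = (n − i)/n. Summing: Σ_{i=1}^{30} (n − i)/n = (0 + 1 + … + 29)/30 = 30(30 − 1)/(2·30) = (30 − 1)/2.
Hence E[X] = Σ_{i=1}^{30} (30 − i)/30 = 29/2 ≈ 14.5000.

E[X] = 29/2 = 14.5000.


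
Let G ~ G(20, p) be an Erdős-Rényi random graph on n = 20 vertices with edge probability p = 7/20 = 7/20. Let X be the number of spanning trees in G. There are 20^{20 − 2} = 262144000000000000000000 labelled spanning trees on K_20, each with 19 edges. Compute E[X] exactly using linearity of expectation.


K_20 has 20^{20 − 2} = 262144000000000000000000 labelled spanning trees.
For each such spanning tree H, let X_H = 1 if all 19 edges of H are present in G. Then P[X_H = 1] = p^{19} = (7/20)^{19} = 11398895185373143/5242880000000000000000000.
Summing the indicators: E[X] = Σ_H E[X_H] = 262144000000000000000000 · p^{19} = 262144000000000000000000 · 11398895185373143/5242880000000000000000000 = 11398895185373143/20.
Numerically: E[X] ≈ 5.7e+14.

E[X] = 262144000000000000000000 · (7/20)^{19} = 11398895185373143/20 ≈ 5.7e+14.


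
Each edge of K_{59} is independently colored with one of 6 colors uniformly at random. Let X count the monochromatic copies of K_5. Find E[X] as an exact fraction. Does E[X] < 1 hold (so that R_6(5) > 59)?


E[X] = C(59, 5) · 6^{1 − 10} = 5006386 · 6^{−9} = 5006386/10077696.
As a reduced fraction: E[X] = 2503193/5038848 ≈ 0.497.
Is E[X] < 1? YES.
Since E[X] < 1, there exists a 6-coloring of K_{59} with no monochromatic K_5; hence R_6(5) > 59.

E[X] = 2503193/5038848 ≈ 0.497; E[X] < 1, so R_6(5) > 59.


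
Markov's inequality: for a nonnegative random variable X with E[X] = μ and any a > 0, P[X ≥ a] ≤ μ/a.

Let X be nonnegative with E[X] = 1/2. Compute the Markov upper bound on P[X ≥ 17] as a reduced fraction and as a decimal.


μ = E[X] = 1/2, a = 17.
Markov: P[X ≥ 17] ≤ μ/a = (1/2)/17 = 1/34.
Numerically: ≈ 0.0294.
(Since a = 17 > μ = 0.5000, the bound 1/34 is < 1 and informative.)

P[X ≥ 17] ≤ 1/34 ≈ 0.0294.


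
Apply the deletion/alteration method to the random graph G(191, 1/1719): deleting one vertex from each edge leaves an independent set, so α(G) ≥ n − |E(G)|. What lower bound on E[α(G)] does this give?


E[|E(G)|] = C(191, 2)·p = 18145 · (1/1719) = 95/9.
E[α(G)] ≥ n − E[|E(G)|] = 191 − 95/9 = 1624/9.
Numerically: ≈ 180.444.
(This is only a lower bound; the true E[α(G)] may be larger.)

E[α(G)] ≥ 1624/9 ≈ 180.444.


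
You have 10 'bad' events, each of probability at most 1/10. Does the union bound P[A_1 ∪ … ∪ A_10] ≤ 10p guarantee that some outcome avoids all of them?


Union bound: P[∪_{i=1}^{10} A_i] ≤ Σ_i P[A_i] ≤ 10·p = 10·(1/10) = 1.
Numerically: 1 ≈ 1.000.
Is 1 < 1? NO.
Since the bound 1 is ≥ 1, the union bound is uninformative here; it does NOT by itself certify existence.

10·p = 1 ≈ 1.000; existence NOT certified by the union bound.


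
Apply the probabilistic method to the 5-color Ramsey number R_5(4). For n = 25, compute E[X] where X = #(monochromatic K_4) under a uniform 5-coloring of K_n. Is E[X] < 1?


E[X] = C(25, 4) · 5^{1 − 6} = 12650 · 5^{−5} = 12650/3125.
As a reduced fraction: E[X] = 506/125 ≈ 4.048.
Is E[X] < 1? NO.
Since E[X] ≥ 1, the first-moment bound is inconclusive at n = 25; it does NOT by itself certify R_5(4) > 25.

E[X] = 506/125 ≈ 4.048; E[X] ≥ 1; first-moment method inconclusive here.


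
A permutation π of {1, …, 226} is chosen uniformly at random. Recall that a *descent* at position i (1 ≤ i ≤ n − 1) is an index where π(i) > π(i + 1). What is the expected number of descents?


Write X = Σ X_I over i = 1, …, 225, with X_I the indicator of one descent.
There are 225 indicators.
For each fixed i, the pair (π(i), π(i+1)) is a uniformly random ordered pair of distinct values from {1, …, 226}; by symmetry P[π(i) > π(i+1)] = 1/2.
By linearity: E[X] = 225 · (1/2) = (226 − 1) · (1/2) = 225/2 ≈ 112.50000.

E[X] = 225/2 = 112.50000.


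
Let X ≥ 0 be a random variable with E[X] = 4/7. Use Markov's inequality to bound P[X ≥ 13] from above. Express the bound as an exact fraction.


μ = E[X] = 4/7, a = 13.
Markov: P[X ≥ 13] ≤ μ/a = (4/7)/13 = 4/91.
Numerically: ≈ 0.04396.
(Since a = 13 > μ = 0.57143, the bound 4/91 is < 1 and informative.)

P[X ≥ 13] ≤ 4/91 ≈ 0.04396.


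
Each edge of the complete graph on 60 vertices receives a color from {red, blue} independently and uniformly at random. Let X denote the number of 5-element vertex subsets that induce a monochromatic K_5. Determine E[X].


Let X = Σ_S X_S over the C(60, 5) = 5461512 subsets S of size 5, where X_S = 1 if the K_5 on S is monochromatic.
For a fixed S, the K_5 on S has C(5, 2) = 10 edges. P[all 10 edges red] = (1/2)^10, and likewise for blue, so P[monochromatic] = 2·(1/2)^10 = 2^{1 − 10} = 1/512.
By linearity of expectation: E[X] = C(60, 5) · 2^{1 − 10} = 5461512 · 1/512 = 682689/64.
Numerically: E[X] ≈ 10667.016.

E[X] = C(60,5)·2^(1−C(5,2)) = 682689/64 ≈ 10667.016.


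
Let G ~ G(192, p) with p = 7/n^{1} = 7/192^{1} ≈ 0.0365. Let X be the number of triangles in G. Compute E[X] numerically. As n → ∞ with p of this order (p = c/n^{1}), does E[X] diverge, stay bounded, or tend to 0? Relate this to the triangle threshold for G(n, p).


Number of potential triangles: C(192, 3) = 1161280.
Each occurs with probability p³ ≈ (0.0365)³ ≈ 4.84608e-05.
By linearity: E[X] = C(192, 3)·p³ ≈ 1161280 · 4.84608e-05 ≈ 56.277.
Here α = 1, so p = 7/n is exactly at the triangle threshold p ~ 1/n. Asymptotically E[X] → c³/6 = 7³/6 = 343/6 ≈ 57.167, a bounded constant. In this regime the triangle count is asymptotically Poisson(c³/6).

E[X] ≈ 56.277; in regime p = Θ(1/n^{1}) E[X] stays bounded (at the triangle threshold p ~ 1/n).


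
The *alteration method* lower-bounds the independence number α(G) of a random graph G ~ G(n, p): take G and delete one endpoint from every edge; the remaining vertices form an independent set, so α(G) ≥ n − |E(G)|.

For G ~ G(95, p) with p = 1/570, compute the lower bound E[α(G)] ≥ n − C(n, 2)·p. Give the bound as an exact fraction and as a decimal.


E[|E(G)|] = C(95, 2)·p = 4465 · (1/570) = 47/6.
E[α(G)] ≥ n − E[|E(G)|] = 95 − 47/6 = 523/6.
Numerically: ≈ 87.16667.
(This is only a lower bound; the true E[α(G)] may be larger.)

E[α(G)] ≥ 523/6 ≈ 87.16667.


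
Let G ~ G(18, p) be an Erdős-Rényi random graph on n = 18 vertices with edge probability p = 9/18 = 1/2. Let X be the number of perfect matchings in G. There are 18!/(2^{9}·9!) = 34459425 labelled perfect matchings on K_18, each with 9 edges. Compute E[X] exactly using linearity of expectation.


K_18 has 18!/(2^{9}·9!) = 34459425 labelled perfect matchings.
For each such perfect matching H, let X_H = 1 if all 9 edges of H are present in G. Then P[X_H = 1] = p^{9} = (1/2)^{9} = 1/512.
By linearity: E[X] = Σ_H E[X_H] = 34459425 · p^{9} = 34459425 · 1/512 = 34459425/512.
Numerically: E[X] ≈ 67304.

E[X] = 34459425 · (1/2)^{9} = 34459425/512 ≈ 67304.


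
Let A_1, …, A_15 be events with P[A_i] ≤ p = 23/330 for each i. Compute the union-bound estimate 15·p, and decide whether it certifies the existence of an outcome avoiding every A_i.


Union bound: P[∪_{i=1}^{15} A_i] ≤ Σ_i P[A_i] ≤ 15·p = 15·(23/330) = 23/22.
Numerically: 23/22 ≈ 1.04545.
Is 23/22 < 1? NO.
Since the bound 23/22 is ≥ 1, the union bound is uninformative here; it does NOT by itself certify existence.

15·p = 23/22 ≈ 1.04545; existence NOT certified by the union bound.


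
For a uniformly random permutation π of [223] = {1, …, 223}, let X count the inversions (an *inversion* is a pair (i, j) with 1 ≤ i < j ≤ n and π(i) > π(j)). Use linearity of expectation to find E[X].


Write X = Σ X_I over the C(223, 2) = 24753 pairs i < j, with X_I the indicator of one inversion.
There are 24753 indicators.
For each fixed pair i < j, the values π(i) and π(j) are two distinct elements of {1, …, 223} in uniformly random order; by symmetry P[π(i) > π(j)] = 1/2.
By linearity: E[X] = 24753 · (1/2) = C(223, 2) · (1/2) = 24753/2 = 24753/2 ≈ 12376.50000.

E[X] = 24753/2 = 12376.50000.


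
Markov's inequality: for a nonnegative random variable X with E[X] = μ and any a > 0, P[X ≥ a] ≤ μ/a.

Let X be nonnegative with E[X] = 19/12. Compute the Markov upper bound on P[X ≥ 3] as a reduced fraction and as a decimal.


μ = E[X] = 19/12, a = 3.
Markov: P[X ≥ 3] ≤ μ/a = (19/12)/3 = 19/36.
Numerically: ≈ 0.527778.
(Since a = 3 > μ = 1.583333, the bound 19/36 is < 1 and informative.)

P[X ≥ 3] ≤ 19/36 ≈ 0.527778.


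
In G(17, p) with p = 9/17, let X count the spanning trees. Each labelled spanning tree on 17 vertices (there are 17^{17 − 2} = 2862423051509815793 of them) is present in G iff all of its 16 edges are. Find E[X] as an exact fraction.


K_17 has 17^{17 − 2} = 2862423051509815793 labelled spanning trees.
For each such spanning tree H, let X_H = 1 if all 16 edges of H are present in G. Then P[X_H = 1] = p^{16} = (9/17)^{16} = 1853020188851841/48661191875666868481.
Summing the indicators: E[X] = Σ_H E[X_H] = 2862423051509815793 · p^{16} = 2862423051509815793 · 1853020188851841/48661191875666868481 = 1853020188851841/17.
Numerically: E[X] ≈ 1.09e+14.

E[X] = 2862423051509815793 · (9/17)^{16} = 1853020188851841/17 ≈ 1.09e+14.


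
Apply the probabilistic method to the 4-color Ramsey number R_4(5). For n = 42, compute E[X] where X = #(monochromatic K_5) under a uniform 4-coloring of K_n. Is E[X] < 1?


E[X] = C(42, 5) · 4^{1 − 10} = 850668 · 4^{−9} = 850668/262144.
As a reduced fraction: E[X] = 212667/65536 ≈ 3.2450409.
Is E[X] < 1? NO.
Since E[X] ≥ 1, the first-moment bound is inconclusive at n = 42; it does NOT by itself certify R_4(5) > 42.

E[X] = 212667/65536 ≈ 3.2450409; E[X] ≥ 1; first-moment method inconclusive here.


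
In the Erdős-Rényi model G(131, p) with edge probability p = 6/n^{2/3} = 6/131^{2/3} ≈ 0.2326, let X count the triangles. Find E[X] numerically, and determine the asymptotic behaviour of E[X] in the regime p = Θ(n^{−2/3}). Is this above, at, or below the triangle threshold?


Number of potential triangles: C(131, 3) = 366145.
Each occurs with probability p³ ≈ (0.2326)³ ≈ 1.258668e-02.
By linearity: E[X] = C(131, 3)·p³ ≈ 366145 · 1.258668e-02 ≈ 4608.5496.
Since α = 2/3 < 1, p = c/n^{2/3} ≫ 1/n is above the triangle threshold p ~ 1/n. Asymptotically E[X] ~ (c³/6)·n^{3(1−α)} = (6³/6)·n^{1} → ∞; triangles are abundant w.h.p.

E[X] ≈ 4608.5496; in regime p = Θ(1/n^{2/3}) E[X] diverges (above the triangle threshold p ~ 1/n).


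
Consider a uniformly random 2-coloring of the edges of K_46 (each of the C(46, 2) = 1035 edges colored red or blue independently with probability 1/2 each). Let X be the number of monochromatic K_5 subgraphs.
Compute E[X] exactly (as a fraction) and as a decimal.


Let X = Σ_S X_S over the C(46, 5) = 1370754 subsets S of size 5, where X_S = 1 if the K_5 on S is monochromatic.
For a fixed S, the K_5 on S has C(5, 2) = 10 edges. P[all 10 edges red] = (1/2)^10, and likewise for blue, so P[monochromatic] = 2·(1/2)^10 = 2^{1 − 10} = 1/512.
By linearity: E[X] = C(46, 5) · 2^{1 − 10} = 1370754 · 1/512 = 685377/256.
Numerically: E[X] ≈ 2677.25391.

E[X] = C(46,5)·2^(1−C(5,2)) = 685377/256 ≈ 2677.25391.


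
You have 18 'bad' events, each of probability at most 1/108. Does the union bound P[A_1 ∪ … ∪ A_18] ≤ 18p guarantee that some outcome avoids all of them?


Union bound: P[∪_{i=1}^{18} A_i] ≤ Σ_i P[A_i] ≤ 18·p = 18·(1/108) = 1/6.
Numerically: 1/6 ≈ 0.166667.
Is 1/6 < 1? YES.
Since P[∪ A_i] ≤ 1/6 < 1, the complement has P[∩ A_i^c] ≥ 1 − 1/6 = 5/6 > 0, so some outcome avoids every A_i.

18·p = 1/6 ≈ 0.166667; existence CERTIFIED by the union bound.


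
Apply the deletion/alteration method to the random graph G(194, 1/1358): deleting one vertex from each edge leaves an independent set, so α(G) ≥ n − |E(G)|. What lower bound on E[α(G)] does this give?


E[|E(G)|] = C(194, 2)·p = 18721 · (1/1358) = 193/14.
E[α(G)] ≥ n − E[|E(G)|] = 194 − 193/14 = 2523/14.
Numerically: ≈ 180.214286.
(This is only a lower bound; the true E[α(G)] may be larger.)

E[α(G)] ≥ 2523/14 ≈ 180.214286.


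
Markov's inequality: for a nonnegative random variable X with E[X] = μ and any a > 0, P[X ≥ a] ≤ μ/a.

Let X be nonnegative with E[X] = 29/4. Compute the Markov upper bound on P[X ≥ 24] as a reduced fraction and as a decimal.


μ = E[X] = 29/4, a = 24.
Markov: P[X ≥ 24] ≤ μ/a = (29/4)/24 = 29/96.
Numerically: ≈ 0.3021.
(Since a = 24 > μ = 7.2500, the bound 29/96 is < 1 and informative.)

P[X ≥ 24] ≤ 29/96 ≈ 0.3021.


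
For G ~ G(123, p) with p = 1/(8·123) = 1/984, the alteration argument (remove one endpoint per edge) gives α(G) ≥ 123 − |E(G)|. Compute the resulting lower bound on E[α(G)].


E[|E(G)|] = C(123, 2)·p = 7503 · (1/984) = 61/8.
E[α(G)] ≥ n − E[|E(G)|] = 123 − 61/8 = 923/8.
Numerically: ≈ 115.37500.
(This is only a lower bound; the true E[α(G)] may be larger.)

E[α(G)] ≥ 923/8 ≈ 115.37500.


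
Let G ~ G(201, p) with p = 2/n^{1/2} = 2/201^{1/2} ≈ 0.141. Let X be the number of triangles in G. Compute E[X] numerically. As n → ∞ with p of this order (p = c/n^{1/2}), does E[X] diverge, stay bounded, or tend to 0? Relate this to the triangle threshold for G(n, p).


Number of potential triangles: C(201, 3) = 1333300.
Each occurs with probability p³ ≈ (0.141)³ ≈ 2.80735e-03.
By linearity: E[X] = C(201, 3)·p³ ≈ 1333300 · 2.80735e-03 ≈ 3743.034.
Since α = 1/2 < 1, p = c/n^{1/2} ≫ 1/n is above the triangle threshold p ~ 1/n. Asymptotically E[X] ~ (c³/6)·n^{3(1−α)} = (2³/6)·n^{1.5} → ∞; triangles are abundant w.h.p.

E[X] ≈ 3743.034; in regime p = Θ(1/n^{1/2}) E[X] diverges (above the triangle threshold p ~ 1/n).


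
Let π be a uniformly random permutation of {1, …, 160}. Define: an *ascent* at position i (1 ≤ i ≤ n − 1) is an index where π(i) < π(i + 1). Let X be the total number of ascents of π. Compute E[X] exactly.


Write X = Σ X_I over i = 1, …, 159, with X_I the indicator of one ascent.
There are 159 indicators.
For each fixed i, the pair (π(i), π(i+1)) is a uniformly random ordered pair of distinct values from {1, …, 160}; by symmetry P[π(i) < π(i+1)] = 1/2.
By linearity: E[X] = 159 · (1/2) = (160 − 1) · (1/2) = 159/2 ≈ 79.500.

E[X] = 159/2 = 79.500.


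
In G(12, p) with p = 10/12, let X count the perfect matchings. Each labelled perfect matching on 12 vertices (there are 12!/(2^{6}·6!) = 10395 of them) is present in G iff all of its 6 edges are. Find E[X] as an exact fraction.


K_12 has 12!/(2^{6}·6!) = 10395 labelled perfect matchings.
For each such perfect matching H, let X_H = 1 if all 6 edges of H are present in G. Then P[X_H = 1] = p^{6} = (5/6)^{6} = 15625/46656.
By linearity: E[X] = Σ_H E[X_H] = 10395 · p^{6} = 10395 · 15625/46656 = 6015625/1728.
Numerically: E[X] ≈ 3.48e+03.

E[X] = 10395 · (5/6)^{6} = 6015625/1728 ≈ 3.48e+03.


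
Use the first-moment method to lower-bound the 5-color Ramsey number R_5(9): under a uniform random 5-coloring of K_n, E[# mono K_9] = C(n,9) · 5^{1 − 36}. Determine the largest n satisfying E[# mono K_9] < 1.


We need C(n, 9) · 5^{1 − 36} < 1, i.e. C(n, 9) < 5^{36 − 1} = 2910383045673370361328125.
Check values of n near the boundary:
  n = 2166: C(2166, 9) = 2844037944203015677277940; 2844037944203015677277940 < 2910383045673370361328125? YES
  n = 2167: C(2167, 9) = 2855899084841489792706810; 2855899084841489792706810 < 2910383045673370361328125? YES
  n = 2168: C(2168, 9) = 2867804175977929537095120; 2867804175977929537095120 < 2910383045673370361328125? YES
  n = 2169: C(2169, 9) = 2879753360044504243499683; 2879753360044504243499683 < 2910383045673370361328125? YES
  n = 2170: C(2170, 9) = 2891746779868845075610510; 2891746779868845075610510 < 2910383045673370361328125? YES
  n = 2171: C(2171, 9) = 2903784578674959601827205; 2903784578674959601827205 < 2910383045673370361328125? YES
  n = 2172: C(2172, 9) = 2915866900084148060642020; 2915866900084148060642020 < 2910383045673370361328125? NO
The largest n with C(n, 9) < 2910383045673370361328125 is n = 2171 (where E[X] = 580756915734991920365441/582076609134674072265625 ≈ 0.9977). Hence R_5(9) > 2171, i.e. R_5(9) ≥ 2172.

Largest n = 2171; hence R_5(9) > 2171.


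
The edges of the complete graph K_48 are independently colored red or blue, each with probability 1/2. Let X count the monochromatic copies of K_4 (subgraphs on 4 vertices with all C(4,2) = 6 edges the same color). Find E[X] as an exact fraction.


Let X = Σ_S X_S over the C(48, 4) = 194580 subsets S of size 4, where X_S = 1 if the K_4 on S is monochromatic.
For a fixed S, the K_4 on S has C(4, 2) = 6 edges. P[all 6 edges red] = (1/2)^6, and likewise for blue, so P[monochromatic] = 2·(1/2)^6 = 2^{1 − 6} = 1/32.
By linearity of expectation: E[X] = C(48, 4) · 2^{1 − 6} = 194580 · 1/32 = 48645/8.
Numerically: E[X] ≈ 6080.625.

E[X] = C(48,4)·2^(1−C(4,2)) = 48645/8 ≈ 6080.625.
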